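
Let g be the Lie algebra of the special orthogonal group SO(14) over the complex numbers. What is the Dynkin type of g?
This is so(14) with 14 even, which has dimension 14(14-1)/2 = 91 and rank 14/2 = 7. In the classification of classical Lie algebras, the orthogonal algebra so(2n) in an even number of variables has type D_n; here n = 7, so the Dynkin diagram is a chain of 5 nodes with a fork of two nodes at one end (D_7). Hence the type is D_7.

type D_7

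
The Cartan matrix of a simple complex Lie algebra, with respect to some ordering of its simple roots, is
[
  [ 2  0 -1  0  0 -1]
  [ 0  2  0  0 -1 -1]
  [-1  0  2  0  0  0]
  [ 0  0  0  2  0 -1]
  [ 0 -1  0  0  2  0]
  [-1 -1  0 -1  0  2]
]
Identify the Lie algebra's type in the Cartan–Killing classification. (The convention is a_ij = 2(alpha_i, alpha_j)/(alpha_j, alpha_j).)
The matrix has rank 6 with 2's on the diagonal. Reading the off-diagonal entries as Dynkin edges (a single edge where a_ij = a_ji = -1; a double or triple edge where a_ij * a_ji = 2 or 3), the diagram is a chain of 5 nodes with one extra node attached to the third node from one end (E_6). One simple-root ordering that puts it in standard form is (alpha_5, alpha_4, alpha_2, alpha_6, alpha_1, alpha_3). So the algebra is type E_6.

E_6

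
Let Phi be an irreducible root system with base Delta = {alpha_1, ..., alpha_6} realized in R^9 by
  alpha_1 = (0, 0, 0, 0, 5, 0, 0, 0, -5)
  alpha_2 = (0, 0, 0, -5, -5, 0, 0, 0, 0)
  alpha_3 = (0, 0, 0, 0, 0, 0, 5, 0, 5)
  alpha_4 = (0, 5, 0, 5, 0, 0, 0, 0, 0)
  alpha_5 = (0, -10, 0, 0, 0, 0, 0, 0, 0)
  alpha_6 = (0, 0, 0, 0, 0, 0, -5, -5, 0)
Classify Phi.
Compute the Cartan integers a_ij = 2(alpha_i, alpha_j)/(alpha_j, alpha_j); the resulting 6x6 Cartan matrix is
[[2, -1, -1, 0, 0, 0], [-1, 2, 0, -1, 0, 0], [-1, 0, 2, 0, 0, -1], [0, -1, 0, 2, -1, 0], [0, 0, 0, -2, 2, 0], [0, 0, -1, 0, 0, 2]].
The roots have two lengths (squared-length ratio 2:1); the short ones are alpha_{1,2,3,4,6}. The associated Dynkin diagram is a chain of 6 nodes with a double edge at one end; the terminal node there is the unique long simple root (C_6), so the type is C_6 (the algebra sp(12)).

C_6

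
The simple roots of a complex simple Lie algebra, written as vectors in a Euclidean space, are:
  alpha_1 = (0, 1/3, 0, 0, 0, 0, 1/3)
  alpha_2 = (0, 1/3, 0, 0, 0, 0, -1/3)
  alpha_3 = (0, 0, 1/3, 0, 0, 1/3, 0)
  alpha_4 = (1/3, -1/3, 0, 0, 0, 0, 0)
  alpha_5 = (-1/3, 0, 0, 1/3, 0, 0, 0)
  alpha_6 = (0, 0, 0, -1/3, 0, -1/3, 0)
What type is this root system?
D_6

Compute the Cartan integers a_ij = 2(alpha_i, alpha_j)/(alpha_j, alpha_j); the resulting 6x6 Cartan matrix is
[[2, 0, 0, -1, 0, 0], [0, 2, 0, -1, 0, 0], [0, 0, 2, 0, 0, -1], [-1, -1, 0, 2, -1, 0], [0, 0, 0, -1, 2, -1], [0, 0, -1, 0, -1, 2]].
All simple roots have the same length, so the diagram is simply laced. The associated Dynkin diagram is a chain of 4 nodes with a fork of two nodes at one end (D_6), so the type is D_6 (the algebra so(12)).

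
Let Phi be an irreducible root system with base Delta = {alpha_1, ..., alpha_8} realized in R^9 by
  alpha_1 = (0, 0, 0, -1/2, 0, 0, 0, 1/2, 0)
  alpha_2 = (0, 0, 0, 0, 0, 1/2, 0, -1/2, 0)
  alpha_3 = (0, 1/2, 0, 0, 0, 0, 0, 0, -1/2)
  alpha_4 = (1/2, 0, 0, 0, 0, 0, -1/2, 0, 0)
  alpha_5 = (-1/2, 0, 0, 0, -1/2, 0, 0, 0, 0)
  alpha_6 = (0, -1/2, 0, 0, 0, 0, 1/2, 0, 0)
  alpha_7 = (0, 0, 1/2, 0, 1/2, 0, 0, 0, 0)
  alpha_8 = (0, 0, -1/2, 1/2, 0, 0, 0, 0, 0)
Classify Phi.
A_8

Compute the Cartan integers a_ij = 2(alpha_i, alpha_j)/(alpha_j, alpha_j); the resulting 8x8 Cartan matrix is
[[2, -1, 0, 0, 0, 0, 0, -1], [-1, 2, 0, 0, 0, 0, 0, 0], [0, 0, 2, 0, 0, -1, 0, 0], [0, 0, 0, 2, -1, -1, 0, 0], [0, 0, 0, -1, 2, 0, -1, 0], [0, 0, -1, -1, 0, 2, 0, 0], [0, 0, 0, 0, -1, 0, 2, -1], [-1, 0, 0, 0, 0, 0, -1, 2]].
All simple roots have the same length, so the diagram is simply laced. The associated Dynkin diagram is a chain of 8 nodes with single edges (A_8), so the type is A_8 (the algebra sl(9)).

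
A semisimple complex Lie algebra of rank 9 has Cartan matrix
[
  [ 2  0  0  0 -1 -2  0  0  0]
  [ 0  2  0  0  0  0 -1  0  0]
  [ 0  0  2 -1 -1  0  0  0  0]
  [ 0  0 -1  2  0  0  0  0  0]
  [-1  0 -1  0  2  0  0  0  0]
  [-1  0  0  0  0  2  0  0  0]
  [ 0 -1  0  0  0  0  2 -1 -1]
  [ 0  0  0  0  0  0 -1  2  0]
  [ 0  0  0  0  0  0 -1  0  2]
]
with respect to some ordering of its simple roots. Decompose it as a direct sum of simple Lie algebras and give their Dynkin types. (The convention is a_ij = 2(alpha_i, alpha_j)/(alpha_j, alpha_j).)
B_5 ⊕ D_4

The diagram associated to this matrix has two connected components: the simple roots {alpha_1, alpha_3, alpha_4, alpha_5, alpha_6} form a chain of 5 nodes with a double edge at one end; the terminal node there is the unique short simple root (B_5), and {alpha_2, alpha_7, alpha_8, alpha_9} form a chain of 2 nodes with a fork of two nodes at one end (D_4). A semisimple Lie algebra decomposes uniquely as the direct sum of simple ideals, one per connected component of its Dynkin diagram, so g ≅ B_5 ⊕ D_4 (dimension 55 + 28 = 83).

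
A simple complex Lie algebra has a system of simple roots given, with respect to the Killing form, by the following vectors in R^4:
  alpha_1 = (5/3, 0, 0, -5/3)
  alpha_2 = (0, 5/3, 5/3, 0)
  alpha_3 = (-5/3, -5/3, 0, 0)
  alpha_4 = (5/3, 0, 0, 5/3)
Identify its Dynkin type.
D_4 (so(8))

Compute the Cartan integers a_ij = 2(alpha_i, alpha_j)/(alpha_j, alpha_j); the resulting 4x4 Cartan matrix is
[[2, 0, -1, 0], [0, 2, -1, 0], [-1, -1, 2, -1], [0, 0, -1, 2]].
All simple roots have the same length, so the diagram is simply laced. The associated Dynkin diagram is a chain of 2 nodes with a fork of two nodes at one end (D_4), so the type is D_4 (the algebra so(8)).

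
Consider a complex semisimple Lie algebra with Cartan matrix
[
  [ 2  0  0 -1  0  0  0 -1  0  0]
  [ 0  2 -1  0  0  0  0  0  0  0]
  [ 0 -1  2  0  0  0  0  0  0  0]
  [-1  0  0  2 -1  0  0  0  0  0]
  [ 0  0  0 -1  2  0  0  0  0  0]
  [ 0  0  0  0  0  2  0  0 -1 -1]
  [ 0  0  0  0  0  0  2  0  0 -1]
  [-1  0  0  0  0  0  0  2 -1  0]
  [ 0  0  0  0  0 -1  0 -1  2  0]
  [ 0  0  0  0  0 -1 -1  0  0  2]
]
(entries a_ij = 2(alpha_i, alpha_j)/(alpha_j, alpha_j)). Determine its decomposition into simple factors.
The diagram associated to this matrix has two connected components: the simple roots {alpha_2, alpha_3} form a chain of 2 nodes with single edges (A_2), and {alpha_1, alpha_4, alpha_5, alpha_6, alpha_7, alpha_8, alpha_9, alpha_10} form a chain of 8 nodes with single edges (A_8). A semisimple Lie algebra decomposes uniquely as the direct sum of simple ideals, one per connected component of its Dynkin diagram, so g ≅ A_2 ⊕ A_8 (dimension 8 + 80 = 88).

A_2 ⊕ A_8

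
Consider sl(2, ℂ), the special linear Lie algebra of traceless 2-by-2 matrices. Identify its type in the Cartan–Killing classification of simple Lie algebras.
A1

This is sl(2), which has dimension 2^2 - 1 = 3 and rank 2 - 1 = 1 (a Cartan subalgebra is the diagonal traceless matrices). In the classification of classical Lie algebras, the special linear algebra sl(n+1) has type A_n; here n = 1, so the Dynkin diagram is a chain of 1 nodes with single edges (A_1). Hence the type is A_1.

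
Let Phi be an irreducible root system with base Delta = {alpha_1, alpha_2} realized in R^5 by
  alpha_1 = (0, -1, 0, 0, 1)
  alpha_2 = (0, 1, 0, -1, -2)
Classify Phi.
G_2

Compute the Cartan integers a_ij = 2(alpha_i, alpha_j)/(alpha_j, alpha_j); the resulting 2x2 Cartan matrix is
[[2, -1], [-3, 2]].
The roots have two lengths (squared-length ratio 3:1); the short ones are alpha_{1}. The associated Dynkin diagram is two nodes joined by a triple edge (G_2), so the type is G_2.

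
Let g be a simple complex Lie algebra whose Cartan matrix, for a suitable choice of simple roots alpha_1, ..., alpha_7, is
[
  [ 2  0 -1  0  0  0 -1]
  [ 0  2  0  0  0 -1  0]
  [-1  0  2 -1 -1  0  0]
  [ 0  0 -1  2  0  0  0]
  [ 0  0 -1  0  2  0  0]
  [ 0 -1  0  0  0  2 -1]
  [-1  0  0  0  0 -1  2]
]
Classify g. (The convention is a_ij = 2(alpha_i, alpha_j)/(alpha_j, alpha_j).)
The matrix has rank 7 with 2's on the diagonal. Reading the off-diagonal entries as Dynkin edges (a single edge where a_ij = a_ji = -1; a double or triple edge where a_ij * a_ji = 2 or 3), the diagram is a chain of 5 nodes with a fork of two nodes at one end (D_7). One simple-root ordering that puts it in standard form is (alpha_2, alpha_6, alpha_7, alpha_1, alpha_3, alpha_4, alpha_5). So the algebra is type D_7, i.e. so(14).

type D_7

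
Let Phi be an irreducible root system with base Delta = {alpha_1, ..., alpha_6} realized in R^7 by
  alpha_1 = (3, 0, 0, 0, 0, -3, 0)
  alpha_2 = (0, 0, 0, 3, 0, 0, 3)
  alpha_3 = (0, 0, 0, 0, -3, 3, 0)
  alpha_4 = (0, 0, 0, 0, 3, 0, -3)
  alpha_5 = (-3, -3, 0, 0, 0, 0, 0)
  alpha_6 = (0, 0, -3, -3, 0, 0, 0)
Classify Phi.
type A_6

Compute the Cartan integers a_ij = 2(alpha_i, alpha_j)/(alpha_j, alpha_j); the resulting 6x6 Cartan matrix is
[[2, 0, -1, 0, -1, 0], [0, 2, 0, -1, 0, -1], [-1, 0, 2, -1, 0, 0], [0, -1, -1, 2, 0, 0], [-1, 0, 0, 0, 2, 0], [0, -1, 0, 0, 0, 2]].
All simple roots have the same length, so the diagram is simply laced. The associated Dynkin diagram is a chain of 6 nodes with single edges (A_6), so the type is A_6 (the algebra sl(7)).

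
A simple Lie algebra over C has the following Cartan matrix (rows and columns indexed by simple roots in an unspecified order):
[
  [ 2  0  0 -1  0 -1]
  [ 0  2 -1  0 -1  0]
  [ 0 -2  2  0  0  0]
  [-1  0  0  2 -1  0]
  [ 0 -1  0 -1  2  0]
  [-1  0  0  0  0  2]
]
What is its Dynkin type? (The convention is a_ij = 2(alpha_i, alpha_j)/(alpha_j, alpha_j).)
The matrix has rank 6 with 2's on the diagonal. Reading the off-diagonal entries as Dynkin edges (a single edge where a_ij = a_ji = -1; a double or triple edge where a_ij * a_ji = 2 or 3), the diagram is a chain of 6 nodes with a double edge at one end; the terminal node there is the unique long simple root (C_6). One simple-root ordering that puts it in standard form is (alpha_6, alpha_1, alpha_4, alpha_5, alpha_2, alpha_3). So the algebra is type C_6, i.e. sp(12).

C_6 (sp(12))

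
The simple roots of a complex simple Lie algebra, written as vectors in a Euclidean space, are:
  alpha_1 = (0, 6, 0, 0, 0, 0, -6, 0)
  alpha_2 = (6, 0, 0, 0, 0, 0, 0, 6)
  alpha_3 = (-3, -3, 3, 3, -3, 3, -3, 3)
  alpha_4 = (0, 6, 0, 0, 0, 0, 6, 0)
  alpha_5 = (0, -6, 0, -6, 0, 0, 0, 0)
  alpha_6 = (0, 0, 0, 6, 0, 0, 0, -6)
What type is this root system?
E6

Compute the Cartan integers a_ij = 2(alpha_i, alpha_j)/(alpha_j, alpha_j); the resulting 6x6 Cartan matrix is
[[2, 0, 0, 0, -1, 0], [0, 2, 0, 0, 0, -1], [0, 0, 2, -1, 0, 0], [0, 0, -1, 2, -1, 0], [-1, 0, 0, -1, 2, -1], [0, -1, 0, 0, -1, 2]].
All simple roots have the same length, so the diagram is simply laced. The associated Dynkin diagram is a chain of 5 nodes with one extra node attached to the third node from one end (E_6), so the type is E_6.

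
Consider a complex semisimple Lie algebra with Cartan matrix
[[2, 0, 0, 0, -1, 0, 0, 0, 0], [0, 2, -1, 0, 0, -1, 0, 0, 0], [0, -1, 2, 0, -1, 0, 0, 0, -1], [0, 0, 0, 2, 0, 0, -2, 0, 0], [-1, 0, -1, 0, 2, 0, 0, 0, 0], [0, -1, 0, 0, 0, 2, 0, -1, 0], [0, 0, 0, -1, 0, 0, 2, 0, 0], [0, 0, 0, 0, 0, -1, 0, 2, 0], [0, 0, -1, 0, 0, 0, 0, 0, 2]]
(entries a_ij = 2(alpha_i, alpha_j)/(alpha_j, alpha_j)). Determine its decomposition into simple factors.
B_2 (so(5)) ⊕ E_7

The diagram associated to this matrix has two connected components: the simple roots {alpha_4, alpha_7} form a chain of 2 nodes with a double edge at one end; the terminal node there is the unique short simple root (B_2), and {alpha_1, alpha_2, alpha_3, alpha_5, alpha_6, alpha_8, alpha_9} form a chain of 6 nodes with one extra node attached to the third node from one end (E_7). A semisimple Lie algebra decomposes uniquely as the direct sum of simple ideals, one per connected component of its Dynkin diagram, so g ≅ B_2 ⊕ E_7 (dimension 10 + 133 = 143).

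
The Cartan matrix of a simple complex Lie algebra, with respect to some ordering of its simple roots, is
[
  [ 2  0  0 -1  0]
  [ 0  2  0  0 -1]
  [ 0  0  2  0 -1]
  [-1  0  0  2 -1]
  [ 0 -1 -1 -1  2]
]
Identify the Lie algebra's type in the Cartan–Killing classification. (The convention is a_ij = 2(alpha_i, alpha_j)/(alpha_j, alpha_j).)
D5

The matrix has rank 5 with 2's on the diagonal. Reading the off-diagonal entries as Dynkin edges (a single edge where a_ij = a_ji = -1; a double or triple edge where a_ij * a_ji = 2 or 3), the diagram is a chain of 3 nodes with a fork of two nodes at one end (D_5). One simple-root ordering that puts it in standard form is (alpha_1, alpha_4, alpha_5, alpha_3, alpha_2). So the algebra is type D_5, i.e. so(10).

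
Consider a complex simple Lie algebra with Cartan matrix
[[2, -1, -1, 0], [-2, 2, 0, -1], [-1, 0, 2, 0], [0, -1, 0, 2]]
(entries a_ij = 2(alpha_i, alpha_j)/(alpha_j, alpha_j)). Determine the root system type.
The matrix has rank 4 with 2's on the diagonal. Reading the off-diagonal entries as Dynkin edges (a single edge where a_ij = a_ji = -1; a double or triple edge where a_ij * a_ji = 2 or 3), the diagram is a chain of 4 nodes with a double edge between the middle two (F_4). One simple-root ordering that puts it in standard form is (alpha_4, alpha_2, alpha_1, alpha_3). So the algebra is type F_4.

F_4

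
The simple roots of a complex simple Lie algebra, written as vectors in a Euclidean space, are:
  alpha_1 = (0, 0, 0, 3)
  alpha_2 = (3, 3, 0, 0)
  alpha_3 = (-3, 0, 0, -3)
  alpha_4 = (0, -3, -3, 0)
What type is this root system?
type B_4

Compute the Cartan integers a_ij = 2(alpha_i, alpha_j)/(alpha_j, alpha_j); the resulting 4x4 Cartan matrix is
[[2, 0, -1, 0], [0, 2, -1, -1], [-2, -1, 2, 0], [0, -1, 0, 2]].
The roots have two lengths (squared-length ratio 2:1); the short ones are alpha_{1}. The associated Dynkin diagram is a chain of 4 nodes with a double edge at one end; the terminal node there is the unique short simple root (B_4), so the type is B_4 (the algebra so(9)).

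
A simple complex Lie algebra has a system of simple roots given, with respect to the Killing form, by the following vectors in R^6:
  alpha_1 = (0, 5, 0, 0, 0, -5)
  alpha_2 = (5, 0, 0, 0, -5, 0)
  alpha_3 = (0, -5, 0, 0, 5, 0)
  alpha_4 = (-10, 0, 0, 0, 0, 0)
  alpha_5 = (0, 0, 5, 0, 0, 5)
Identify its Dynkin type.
C_5

Compute the Cartan integers a_ij = 2(alpha_i, alpha_j)/(alpha_j, alpha_j); the resulting 5x5 Cartan matrix is
[[2, 0, -1, 0, -1], [0, 2, -1, -1, 0], [-1, -1, 2, 0, 0], [0, -2, 0, 2, 0], [-1, 0, 0, 0, 2]].
The roots have two lengths (squared-length ratio 2:1); the short ones are alpha_{1,2,3,5}. The associated Dynkin diagram is a chain of 5 nodes with a double edge at one end; the terminal node there is the unique long simple root (C_5), so the type is C_5 (the algebra sp(10)).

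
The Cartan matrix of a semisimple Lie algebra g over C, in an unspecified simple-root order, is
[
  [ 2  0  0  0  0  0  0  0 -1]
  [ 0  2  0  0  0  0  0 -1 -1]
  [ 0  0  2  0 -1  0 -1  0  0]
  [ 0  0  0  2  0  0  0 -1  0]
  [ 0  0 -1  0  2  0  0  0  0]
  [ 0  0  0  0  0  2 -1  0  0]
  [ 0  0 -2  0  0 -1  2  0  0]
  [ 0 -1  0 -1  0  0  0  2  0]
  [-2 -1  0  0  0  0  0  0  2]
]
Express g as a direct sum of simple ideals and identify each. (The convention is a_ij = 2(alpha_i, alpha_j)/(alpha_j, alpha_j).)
The diagram associated to this matrix has two connected components: the simple roots {alpha_1, alpha_2, alpha_4, alpha_8, alpha_9} form a chain of 5 nodes with a double edge at one end; the terminal node there is the unique short simple root (B_5), and {alpha_3, alpha_5, alpha_6, alpha_7} form a chain of 4 nodes with a double edge between the middle two (F_4). A semisimple Lie algebra decomposes uniquely as the direct sum of simple ideals, one per connected component of its Dynkin diagram, so g ≅ B_5 ⊕ F_4 (dimension 55 + 52 = 107).

B5 ⊕ F4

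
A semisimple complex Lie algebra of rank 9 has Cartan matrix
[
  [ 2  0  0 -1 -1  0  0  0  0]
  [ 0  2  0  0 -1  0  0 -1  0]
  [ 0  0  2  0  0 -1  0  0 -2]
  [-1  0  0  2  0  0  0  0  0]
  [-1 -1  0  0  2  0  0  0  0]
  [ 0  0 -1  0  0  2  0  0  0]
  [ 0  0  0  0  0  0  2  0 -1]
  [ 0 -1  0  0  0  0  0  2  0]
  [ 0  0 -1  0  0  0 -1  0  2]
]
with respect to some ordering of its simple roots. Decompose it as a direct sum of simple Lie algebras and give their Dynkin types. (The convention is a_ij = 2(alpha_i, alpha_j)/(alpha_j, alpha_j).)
A_5 (sl(6)) ⊕ F_4

The diagram associated to this matrix has two connected components: the simple roots {alpha_1, alpha_2, alpha_4, alpha_5, alpha_8} form a chain of 5 nodes with single edges (A_5), and {alpha_3, alpha_6, alpha_7, alpha_9} form a chain of 4 nodes with a double edge between the middle two (F_4). A semisimple Lie algebra decomposes uniquely as the direct sum of simple ideals, one per connected component of its Dynkin diagram, so g ≅ A_5 ⊕ F_4 (dimension 35 + 52 = 87).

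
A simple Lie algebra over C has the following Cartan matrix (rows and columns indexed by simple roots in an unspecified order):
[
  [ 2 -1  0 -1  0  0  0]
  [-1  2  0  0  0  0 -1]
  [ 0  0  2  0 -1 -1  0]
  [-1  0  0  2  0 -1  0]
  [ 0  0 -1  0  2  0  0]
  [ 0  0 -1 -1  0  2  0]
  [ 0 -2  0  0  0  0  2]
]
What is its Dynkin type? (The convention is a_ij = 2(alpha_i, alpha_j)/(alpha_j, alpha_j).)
type C_7

The matrix has rank 7 with 2's on the diagonal. Reading the off-diagonal entries as Dynkin edges (a single edge where a_ij = a_ji = -1; a double or triple edge where a_ij * a_ji = 2 or 3), the diagram is a chain of 7 nodes with a double edge at one end; the terminal node there is the unique long simple root (C_7). One simple-root ordering that puts it in standard form is (alpha_5, alpha_3, alpha_6, alpha_4, alpha_1, alpha_2, alpha_7). So the algebra is type C_7, i.e. sp(14).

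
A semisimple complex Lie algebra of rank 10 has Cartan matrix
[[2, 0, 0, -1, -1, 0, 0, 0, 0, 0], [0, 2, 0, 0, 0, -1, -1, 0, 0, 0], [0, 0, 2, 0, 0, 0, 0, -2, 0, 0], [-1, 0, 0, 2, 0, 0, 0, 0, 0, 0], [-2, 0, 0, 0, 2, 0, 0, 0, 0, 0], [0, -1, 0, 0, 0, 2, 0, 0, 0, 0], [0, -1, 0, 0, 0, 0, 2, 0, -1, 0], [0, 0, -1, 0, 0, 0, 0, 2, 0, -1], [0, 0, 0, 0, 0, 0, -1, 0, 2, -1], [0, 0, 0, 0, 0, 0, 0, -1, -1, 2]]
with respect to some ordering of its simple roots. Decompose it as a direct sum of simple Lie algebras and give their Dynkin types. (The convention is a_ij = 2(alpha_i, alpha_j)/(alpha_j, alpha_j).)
The diagram associated to this matrix has two connected components: the simple roots {alpha_1, alpha_4, alpha_5} form a chain of 3 nodes with a double edge at one end; the terminal node there is the unique long simple root (C_3), and {alpha_2, alpha_3, alpha_6, alpha_7, alpha_8, alpha_9, alpha_10} form a chain of 7 nodes with a double edge at one end; the terminal node there is the unique long simple root (C_7). A semisimple Lie algebra decomposes uniquely as the direct sum of simple ideals, one per connected component of its Dynkin diagram, so g ≅ C_3 ⊕ C_7 (dimension 21 + 105 = 126).

C_3 + C_7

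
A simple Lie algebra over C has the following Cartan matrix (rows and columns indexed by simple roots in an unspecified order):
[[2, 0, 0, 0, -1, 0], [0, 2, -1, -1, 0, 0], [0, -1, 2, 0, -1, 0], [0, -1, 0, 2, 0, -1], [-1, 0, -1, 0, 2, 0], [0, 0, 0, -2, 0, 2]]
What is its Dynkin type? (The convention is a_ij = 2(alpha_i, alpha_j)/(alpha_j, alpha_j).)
C6

The matrix has rank 6 with 2's on the diagonal. Reading the off-diagonal entries as Dynkin edges (a single edge where a_ij = a_ji = -1; a double or triple edge where a_ij * a_ji = 2 or 3), the diagram is a chain of 6 nodes with a double edge at one end; the terminal node there is the unique long simple root (C_6). One simple-root ordering that puts it in standard form is (alpha_1, alpha_5, alpha_3, alpha_2, alpha_4, alpha_6). So the algebra is type C_6, i.e. sp(12).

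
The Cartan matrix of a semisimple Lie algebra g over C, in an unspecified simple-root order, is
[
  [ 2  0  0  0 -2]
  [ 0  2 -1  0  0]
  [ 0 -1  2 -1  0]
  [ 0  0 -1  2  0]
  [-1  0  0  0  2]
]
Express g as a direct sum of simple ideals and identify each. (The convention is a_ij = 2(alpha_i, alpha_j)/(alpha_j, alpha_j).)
A_3 + B_2

The diagram associated to this matrix has two connected components: the simple roots {alpha_2, alpha_3, alpha_4} form a chain of 3 nodes with single edges (A_3), and {alpha_1, alpha_5} form a chain of 2 nodes with a double edge at one end; the terminal node there is the unique short simple root (B_2). A semisimple Lie algebra decomposes uniquely as the direct sum of simple ideals, one per connected component of its Dynkin diagram, so g ≅ A_3 ⊕ B_2 (dimension 15 + 10 = 25).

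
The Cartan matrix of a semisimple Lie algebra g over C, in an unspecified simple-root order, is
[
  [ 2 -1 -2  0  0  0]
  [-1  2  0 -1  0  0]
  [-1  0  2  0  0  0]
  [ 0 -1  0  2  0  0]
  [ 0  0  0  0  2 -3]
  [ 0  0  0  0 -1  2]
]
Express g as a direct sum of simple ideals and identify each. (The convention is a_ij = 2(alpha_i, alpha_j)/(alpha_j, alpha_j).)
The diagram associated to this matrix has two connected components: the simple roots {alpha_1, alpha_2, alpha_3, alpha_4} form a chain of 4 nodes with a double edge at one end; the terminal node there is the unique short simple root (B_4), and {alpha_5, alpha_6} form two nodes joined by a triple edge (G_2). A semisimple Lie algebra decomposes uniquely as the direct sum of simple ideals, one per connected component of its Dynkin diagram, so g ≅ B_4 ⊕ G_2 (dimension 36 + 14 = 50).

B_4 (so(9)) + G_2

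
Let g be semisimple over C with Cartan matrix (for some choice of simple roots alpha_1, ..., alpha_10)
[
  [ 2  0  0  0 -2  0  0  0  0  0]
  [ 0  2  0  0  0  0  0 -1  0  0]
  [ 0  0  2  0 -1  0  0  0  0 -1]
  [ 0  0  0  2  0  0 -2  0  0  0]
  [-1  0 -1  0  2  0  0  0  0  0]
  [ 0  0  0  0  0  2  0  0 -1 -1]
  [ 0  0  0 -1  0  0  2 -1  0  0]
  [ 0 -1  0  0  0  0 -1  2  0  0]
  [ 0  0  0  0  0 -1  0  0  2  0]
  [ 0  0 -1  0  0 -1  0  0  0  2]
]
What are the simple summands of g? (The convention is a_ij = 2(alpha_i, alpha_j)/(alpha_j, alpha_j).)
The diagram associated to this matrix has two connected components: the simple roots {alpha_2, alpha_4, alpha_7, alpha_8} form a chain of 4 nodes with a double edge at one end; the terminal node there is the unique long simple root (C_4), and {alpha_1, alpha_3, alpha_5, alpha_6, alpha_9, alpha_10} form a chain of 6 nodes with a double edge at one end; the terminal node there is the unique long simple root (C_6). A semisimple Lie algebra decomposes uniquely as the direct sum of simple ideals, one per connected component of its Dynkin diagram, so g ≅ C_4 ⊕ C_6 (dimension 36 + 78 = 114).

C_4 (sp(8)) + C_6 (sp(12))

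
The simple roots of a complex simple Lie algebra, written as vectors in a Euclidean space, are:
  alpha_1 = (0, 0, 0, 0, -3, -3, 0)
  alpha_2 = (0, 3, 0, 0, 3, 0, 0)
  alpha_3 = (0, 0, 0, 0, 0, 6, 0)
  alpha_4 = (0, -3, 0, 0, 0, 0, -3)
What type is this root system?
C4

Compute the Cartan integers a_ij = 2(alpha_i, alpha_j)/(alpha_j, alpha_j); the resulting 4x4 Cartan matrix is
[[2, -1, -1, 0], [-1, 2, 0, -1], [-2, 0, 2, 0], [0, -1, 0, 2]].
The roots have two lengths (squared-length ratio 2:1); the short ones are alpha_{1,2,4}. The associated Dynkin diagram is a chain of 4 nodes with a double edge at one end; the terminal node there is the unique long simple root (C_4), so the type is C_4 (the algebra sp(8)).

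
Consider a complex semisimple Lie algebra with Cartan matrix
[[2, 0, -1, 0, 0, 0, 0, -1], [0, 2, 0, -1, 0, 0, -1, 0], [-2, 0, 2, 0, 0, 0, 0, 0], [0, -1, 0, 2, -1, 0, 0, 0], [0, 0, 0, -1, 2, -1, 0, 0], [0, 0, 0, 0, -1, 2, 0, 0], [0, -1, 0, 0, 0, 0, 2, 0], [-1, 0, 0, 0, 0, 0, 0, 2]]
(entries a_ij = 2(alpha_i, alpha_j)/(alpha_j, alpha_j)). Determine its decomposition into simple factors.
The diagram associated to this matrix has two connected components: the simple roots {alpha_2, alpha_4, alpha_5, alpha_6, alpha_7} form a chain of 5 nodes with single edges (A_5), and {alpha_1, alpha_3, alpha_8} form a chain of 3 nodes with a double edge at one end; the terminal node there is the unique long simple root (C_3). A semisimple Lie algebra decomposes uniquely as the direct sum of simple ideals, one per connected component of its Dynkin diagram, so g ≅ A_5 ⊕ C_3 (dimension 35 + 21 = 56).

type A_5 ⊕ type C_3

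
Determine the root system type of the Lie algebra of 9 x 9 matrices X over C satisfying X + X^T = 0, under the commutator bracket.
This is so(9) with 9 odd, which has dimension 9(9-1)/2 = 36 and rank (9-1)/2 = 4. In the classification of classical Lie algebras, the orthogonal algebra so(2n+1) in an odd number of variables has type B_n; here n = 4, so the Dynkin diagram is a chain of 4 nodes with a double edge at one end; the terminal node there is the unique short simple root (B_4). Hence the type is B_4.

B_4 (so(9))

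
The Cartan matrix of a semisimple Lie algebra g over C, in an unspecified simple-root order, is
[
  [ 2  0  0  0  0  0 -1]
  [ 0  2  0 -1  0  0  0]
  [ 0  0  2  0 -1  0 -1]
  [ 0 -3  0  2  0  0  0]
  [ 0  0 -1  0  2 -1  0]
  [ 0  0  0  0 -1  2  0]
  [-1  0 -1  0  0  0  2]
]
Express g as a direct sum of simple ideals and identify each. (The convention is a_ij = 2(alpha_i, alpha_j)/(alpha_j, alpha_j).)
A_5 (sl(6)) + G_2

The diagram associated to this matrix has two connected components: the simple roots {alpha_1, alpha_3, alpha_5, alpha_6, alpha_7} form a chain of 5 nodes with single edges (A_5), and {alpha_2, alpha_4} form two nodes joined by a triple edge (G_2). A semisimple Lie algebra decomposes uniquely as the direct sum of simple ideals, one per connected component of its Dynkin diagram, so g ≅ A_5 ⊕ G_2 (dimension 35 + 14 = 49).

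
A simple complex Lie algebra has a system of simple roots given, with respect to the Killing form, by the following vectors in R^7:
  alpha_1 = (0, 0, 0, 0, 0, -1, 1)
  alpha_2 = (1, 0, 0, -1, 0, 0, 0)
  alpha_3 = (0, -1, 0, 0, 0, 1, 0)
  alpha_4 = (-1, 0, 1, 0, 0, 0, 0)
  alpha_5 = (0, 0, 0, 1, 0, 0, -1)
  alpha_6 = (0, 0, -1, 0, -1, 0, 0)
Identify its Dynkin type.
Compute the Cartan integers a_ij = 2(alpha_i, alpha_j)/(alpha_j, alpha_j); the resulting 6x6 Cartan matrix is
[[2, 0, -1, 0, -1, 0], [0, 2, 0, -1, -1, 0], [-1, 0, 2, 0, 0, 0], [0, -1, 0, 2, 0, -1], [-1, -1, 0, 0, 2, 0], [0, 0, 0, -1, 0, 2]].
All simple roots have the same length, so the diagram is simply laced. The associated Dynkin diagram is a chain of 6 nodes with single edges (A_6), so the type is A_6 (the algebra sl(7)).

type A_6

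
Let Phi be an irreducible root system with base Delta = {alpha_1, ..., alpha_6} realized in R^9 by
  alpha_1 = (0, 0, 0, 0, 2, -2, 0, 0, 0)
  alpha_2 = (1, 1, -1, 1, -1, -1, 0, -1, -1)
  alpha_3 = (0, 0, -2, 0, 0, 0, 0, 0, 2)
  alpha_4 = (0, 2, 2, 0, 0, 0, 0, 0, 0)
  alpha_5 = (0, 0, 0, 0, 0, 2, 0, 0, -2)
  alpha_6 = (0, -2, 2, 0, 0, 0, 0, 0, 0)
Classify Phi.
E_6

Compute the Cartan integers a_ij = 2(alpha_i, alpha_j)/(alpha_j, alpha_j); the resulting 6x6 Cartan matrix is
[[2, 0, 0, 0, -1, 0], [0, 2, 0, 0, 0, -1], [0, 0, 2, -1, -1, -1], [0, 0, -1, 2, 0, 0], [-1, 0, -1, 0, 2, 0], [0, -1, -1, 0, 0, 2]].
All simple roots have the same length, so the diagram is simply laced. The associated Dynkin diagram is a chain of 5 nodes with one extra node attached to the third node from one end (E_6), so the type is E_6.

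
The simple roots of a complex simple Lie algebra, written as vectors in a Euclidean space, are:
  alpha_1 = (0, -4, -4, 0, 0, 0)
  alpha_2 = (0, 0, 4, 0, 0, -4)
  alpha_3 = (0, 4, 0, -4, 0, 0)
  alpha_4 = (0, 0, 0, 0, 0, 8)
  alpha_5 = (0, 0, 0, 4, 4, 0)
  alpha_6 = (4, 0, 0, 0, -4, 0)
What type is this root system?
C_6

Compute the Cartan integers a_ij = 2(alpha_i, alpha_j)/(alpha_j, alpha_j); the resulting 6x6 Cartan matrix is
[[2, -1, -1, 0, 0, 0], [-1, 2, 0, -1, 0, 0], [-1, 0, 2, 0, -1, 0], [0, -2, 0, 2, 0, 0], [0, 0, -1, 0, 2, -1], [0, 0, 0, 0, -1, 2]].
The roots have two lengths (squared-length ratio 2:1); the short ones are alpha_{1,2,3,5,6}. The associated Dynkin diagram is a chain of 6 nodes with a double edge at one end; the terminal node there is the unique long simple root (C_6), so the type is C_6 (the algebra sp(12)).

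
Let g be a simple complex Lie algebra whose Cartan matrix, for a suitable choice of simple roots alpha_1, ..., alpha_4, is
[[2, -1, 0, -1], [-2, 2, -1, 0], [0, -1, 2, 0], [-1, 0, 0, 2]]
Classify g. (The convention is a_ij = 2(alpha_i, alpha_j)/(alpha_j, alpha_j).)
F_4

The matrix has rank 4 with 2's on the diagonal. Reading the off-diagonal entries as Dynkin edges (a single edge where a_ij = a_ji = -1; a double or triple edge where a_ij * a_ji = 2 or 3), the diagram is a chain of 4 nodes with a double edge between the middle two (F_4). One simple-root ordering that puts it in standard form is (alpha_3, alpha_2, alpha_1, alpha_4). So the algebra is type F_4.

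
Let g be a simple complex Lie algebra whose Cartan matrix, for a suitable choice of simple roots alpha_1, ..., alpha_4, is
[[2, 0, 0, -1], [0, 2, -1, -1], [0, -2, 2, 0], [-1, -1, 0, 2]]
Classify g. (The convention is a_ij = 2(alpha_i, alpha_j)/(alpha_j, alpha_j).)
type C_4

The matrix has rank 4 with 2's on the diagonal. Reading the off-diagonal entries as Dynkin edges (a single edge where a_ij = a_ji = -1; a double or triple edge where a_ij * a_ji = 2 or 3), the diagram is a chain of 4 nodes with a double edge at one end; the terminal node there is the unique long simple root (C_4). One simple-root ordering that puts it in standard form is (alpha_1, alpha_4, alpha_2, alpha_3). So the algebra is type C_4, i.e. sp(8).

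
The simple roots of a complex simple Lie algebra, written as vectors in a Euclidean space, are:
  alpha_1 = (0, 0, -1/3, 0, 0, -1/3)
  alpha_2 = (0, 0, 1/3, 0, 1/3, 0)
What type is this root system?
A_2 (sl(3))

Compute the Cartan integers a_ij = 2(alpha_i, alpha_j)/(alpha_j, alpha_j); the resulting 2x2 Cartan matrix is
[[2, -1], [-1, 2]].
All simple roots have the same length, so the diagram is simply laced. The associated Dynkin diagram is a chain of 2 nodes with single edges (A_2), so the type is A_2 (the algebra sl(3)).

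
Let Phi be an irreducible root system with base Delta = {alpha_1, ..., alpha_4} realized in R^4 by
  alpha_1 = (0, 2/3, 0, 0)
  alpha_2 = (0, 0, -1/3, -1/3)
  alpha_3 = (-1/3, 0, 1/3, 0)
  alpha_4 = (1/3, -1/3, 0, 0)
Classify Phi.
Compute the Cartan integers a_ij = 2(alpha_i, alpha_j)/(alpha_j, alpha_j); the resulting 4x4 Cartan matrix is
[[2, 0, 0, -2], [0, 2, -1, 0], [0, -1, 2, -1], [-1, 0, -1, 2]].
The roots have two lengths (squared-length ratio 2:1); the short ones are alpha_{2,3,4}. The associated Dynkin diagram is a chain of 4 nodes with a double edge at one end; the terminal node there is the unique long simple root (C_4), so the type is C_4 (the algebra sp(8)).

C_4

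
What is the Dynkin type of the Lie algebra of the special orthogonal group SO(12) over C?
D6

This is so(12) with 12 even, which has dimension 12(12-1)/2 = 66 and rank 12/2 = 6. In the classification of classical Lie algebras, the orthogonal algebra so(2n) in an even number of variables has type D_n; here n = 6, so the Dynkin diagram is a chain of 4 nodes with a fork of two nodes at one end (D_6). Hence the type is D_6.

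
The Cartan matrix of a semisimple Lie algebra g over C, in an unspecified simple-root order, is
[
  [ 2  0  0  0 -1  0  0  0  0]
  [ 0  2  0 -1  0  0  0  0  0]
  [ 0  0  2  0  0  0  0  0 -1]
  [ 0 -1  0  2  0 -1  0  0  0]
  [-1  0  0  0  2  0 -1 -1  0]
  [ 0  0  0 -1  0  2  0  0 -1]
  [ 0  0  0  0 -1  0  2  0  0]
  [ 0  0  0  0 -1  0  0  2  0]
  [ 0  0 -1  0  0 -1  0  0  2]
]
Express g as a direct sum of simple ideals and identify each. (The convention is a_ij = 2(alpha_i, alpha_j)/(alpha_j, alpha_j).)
A_5 ⊕ D_4

The diagram associated to this matrix has two connected components: the simple roots {alpha_2, alpha_3, alpha_4, alpha_6, alpha_9} form a chain of 5 nodes with single edges (A_5), and {alpha_1, alpha_5, alpha_7, alpha_8} form a chain of 2 nodes with a fork of two nodes at one end (D_4). A semisimple Lie algebra decomposes uniquely as the direct sum of simple ideals, one per connected component of its Dynkin diagram, so g ≅ A_5 ⊕ D_4 (dimension 35 + 28 = 63).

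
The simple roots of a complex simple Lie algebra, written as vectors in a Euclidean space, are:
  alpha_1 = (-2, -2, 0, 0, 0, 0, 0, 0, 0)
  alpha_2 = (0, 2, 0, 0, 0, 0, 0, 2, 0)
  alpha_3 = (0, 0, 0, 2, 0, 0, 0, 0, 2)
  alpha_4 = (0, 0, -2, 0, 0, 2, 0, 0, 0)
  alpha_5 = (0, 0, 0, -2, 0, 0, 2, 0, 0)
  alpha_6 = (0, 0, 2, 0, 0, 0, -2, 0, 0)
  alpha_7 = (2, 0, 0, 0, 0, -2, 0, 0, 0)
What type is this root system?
type A_7

Compute the Cartan integers a_ij = 2(alpha_i, alpha_j)/(alpha_j, alpha_j); the resulting 7x7 Cartan matrix is
[[2, -1, 0, 0, 0, 0, -1], [-1, 2, 0, 0, 0, 0, 0], [0, 0, 2, 0, -1, 0, 0], [0, 0, 0, 2, 0, -1, -1], [0, 0, -1, 0, 2, -1, 0], [0, 0, 0, -1, -1, 2, 0], [-1, 0, 0, -1, 0, 0, 2]].
All simple roots have the same length, so the diagram is simply laced. The associated Dynkin diagram is a chain of 7 nodes with single edges (A_7), so the type is A_7 (the algebra sl(8)).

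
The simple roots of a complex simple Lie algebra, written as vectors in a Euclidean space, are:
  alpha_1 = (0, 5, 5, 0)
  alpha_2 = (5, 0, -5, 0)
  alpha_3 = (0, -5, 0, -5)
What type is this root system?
Compute the Cartan integers a_ij = 2(alpha_i, alpha_j)/(alpha_j, alpha_j); the resulting 3x3 Cartan matrix is
[[2, -1, -1], [-1, 2, 0], [-1, 0, 2]].
All simple roots have the same length, so the diagram is simply laced. The associated Dynkin diagram is a chain of 3 nodes with single edges (A_3), so the type is A_3 (the algebra sl(4)).

type A_3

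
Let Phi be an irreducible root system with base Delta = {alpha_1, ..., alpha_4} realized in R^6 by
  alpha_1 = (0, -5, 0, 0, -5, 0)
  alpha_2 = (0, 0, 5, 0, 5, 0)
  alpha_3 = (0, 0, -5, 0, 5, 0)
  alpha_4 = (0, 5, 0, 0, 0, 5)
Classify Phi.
D_4

Compute the Cartan integers a_ij = 2(alpha_i, alpha_j)/(alpha_j, alpha_j); the resulting 4x4 Cartan matrix is
[[2, -1, -1, -1], [-1, 2, 0, 0], [-1, 0, 2, 0], [-1, 0, 0, 2]].
All simple roots have the same length, so the diagram is simply laced. The associated Dynkin diagram is a chain of 2 nodes with a fork of two nodes at one end (D_4), so the type is D_4 (the algebra so(8)).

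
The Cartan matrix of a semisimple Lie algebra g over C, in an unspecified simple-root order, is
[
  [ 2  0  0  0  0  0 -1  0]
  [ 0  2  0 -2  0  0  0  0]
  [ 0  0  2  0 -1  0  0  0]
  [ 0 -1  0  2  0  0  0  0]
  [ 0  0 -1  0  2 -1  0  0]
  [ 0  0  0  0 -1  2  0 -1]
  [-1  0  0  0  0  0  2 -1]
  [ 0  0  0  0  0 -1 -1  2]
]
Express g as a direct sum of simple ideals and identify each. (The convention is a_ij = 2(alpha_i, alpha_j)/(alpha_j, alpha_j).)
The diagram associated to this matrix has two connected components: the simple roots {alpha_1, alpha_3, alpha_5, alpha_6, alpha_7, alpha_8} form a chain of 6 nodes with single edges (A_6), and {alpha_2, alpha_4} form a chain of 2 nodes with a double edge at one end; the terminal node there is the unique short simple root (B_2). A semisimple Lie algebra decomposes uniquely as the direct sum of simple ideals, one per connected component of its Dynkin diagram, so g ≅ A_6 ⊕ B_2 (dimension 48 + 10 = 58).

A_6 (sl(7)) ⊕ B_2 (so(5))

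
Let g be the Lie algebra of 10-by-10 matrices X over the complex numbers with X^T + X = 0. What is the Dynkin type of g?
D5

This is so(10) with 10 even, which has dimension 10(10-1)/2 = 45 and rank 10/2 = 5. In the classification of classical Lie algebras, the orthogonal algebra so(2n) in an even number of variables has type D_n; here n = 5, so the Dynkin diagram is a chain of 3 nodes with a fork of two nodes at one end (D_5). Hence the type is D_5.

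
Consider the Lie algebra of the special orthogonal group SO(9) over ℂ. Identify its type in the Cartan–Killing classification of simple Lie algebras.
This is so(9) with 9 odd, which has dimension 9(9-1)/2 = 36 and rank (9-1)/2 = 4. In the classification of classical Lie algebras, the orthogonal algebra so(2n+1) in an odd number of variables has type B_n; here n = 4, so the Dynkin diagram is a chain of 4 nodes with a double edge at one end; the terminal node there is the unique short simple root (B_4). Hence the type is B_4.

B_4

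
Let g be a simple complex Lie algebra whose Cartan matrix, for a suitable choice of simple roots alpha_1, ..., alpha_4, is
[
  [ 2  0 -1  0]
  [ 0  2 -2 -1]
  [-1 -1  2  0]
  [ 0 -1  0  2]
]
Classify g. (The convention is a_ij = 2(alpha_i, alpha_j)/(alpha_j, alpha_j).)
F_4

The matrix has rank 4 with 2's on the diagonal. Reading the off-diagonal entries as Dynkin edges (a single edge where a_ij = a_ji = -1; a double or triple edge where a_ij * a_ji = 2 or 3), the diagram is a chain of 4 nodes with a double edge between the middle two (F_4). One simple-root ordering that puts it in standard form is (alpha_4, alpha_2, alpha_3, alpha_1). So the algebra is type F_4.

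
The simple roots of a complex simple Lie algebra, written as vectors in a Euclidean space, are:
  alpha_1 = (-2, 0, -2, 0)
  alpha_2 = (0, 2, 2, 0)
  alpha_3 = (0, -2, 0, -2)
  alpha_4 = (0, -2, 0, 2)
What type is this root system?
Compute the Cartan integers a_ij = 2(alpha_i, alpha_j)/(alpha_j, alpha_j); the resulting 4x4 Cartan matrix is
[[2, -1, 0, 0], [-1, 2, -1, -1], [0, -1, 2, 0], [0, -1, 0, 2]].
All simple roots have the same length, so the diagram is simply laced. The associated Dynkin diagram is a chain of 2 nodes with a fork of two nodes at one end (D_4), so the type is D_4 (the algebra so(8)).

D4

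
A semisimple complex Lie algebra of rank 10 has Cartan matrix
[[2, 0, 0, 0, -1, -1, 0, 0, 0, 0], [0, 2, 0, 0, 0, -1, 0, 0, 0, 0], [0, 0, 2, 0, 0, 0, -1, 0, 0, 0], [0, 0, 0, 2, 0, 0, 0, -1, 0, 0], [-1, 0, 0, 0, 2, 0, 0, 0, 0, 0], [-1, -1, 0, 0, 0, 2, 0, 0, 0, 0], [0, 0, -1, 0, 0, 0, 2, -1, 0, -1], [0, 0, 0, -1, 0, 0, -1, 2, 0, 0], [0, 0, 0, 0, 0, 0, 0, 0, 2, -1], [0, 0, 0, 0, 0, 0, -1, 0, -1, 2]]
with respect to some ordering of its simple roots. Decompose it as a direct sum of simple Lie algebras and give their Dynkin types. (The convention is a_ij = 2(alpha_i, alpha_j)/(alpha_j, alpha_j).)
A4 + E6

The diagram associated to this matrix has two connected components: the simple roots {alpha_1, alpha_2, alpha_5, alpha_6} form a chain of 4 nodes with single edges (A_4), and {alpha_3, alpha_4, alpha_7, alpha_8, alpha_9, alpha_10} form a chain of 5 nodes with one extra node attached to the third node from one end (E_6). A semisimple Lie algebra decomposes uniquely as the direct sum of simple ideals, one per connected component of its Dynkin diagram, so g ≅ A_4 ⊕ E_6 (dimension 24 + 78 = 102).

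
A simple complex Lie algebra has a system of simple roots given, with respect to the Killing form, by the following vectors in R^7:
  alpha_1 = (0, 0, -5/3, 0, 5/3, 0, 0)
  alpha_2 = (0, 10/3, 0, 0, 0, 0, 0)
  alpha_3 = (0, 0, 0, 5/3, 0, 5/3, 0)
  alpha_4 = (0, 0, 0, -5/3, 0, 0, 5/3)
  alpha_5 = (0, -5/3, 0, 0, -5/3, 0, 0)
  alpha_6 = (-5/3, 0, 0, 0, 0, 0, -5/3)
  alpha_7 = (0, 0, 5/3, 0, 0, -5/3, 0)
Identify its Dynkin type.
C7

Compute the Cartan integers a_ij = 2(alpha_i, alpha_j)/(alpha_j, alpha_j); the resulting 7x7 Cartan matrix is
[[2, 0, 0, 0, -1, 0, -1], [0, 2, 0, 0, -2, 0, 0], [0, 0, 2, -1, 0, 0, -1], [0, 0, -1, 2, 0, -1, 0], [-1, -1, 0, 0, 2, 0, 0], [0, 0, 0, -1, 0, 2, 0], [-1, 0, -1, 0, 0, 0, 2]].
The roots have two lengths (squared-length ratio 2:1); the short ones are alpha_{1,3,4,5,6,7}. The associated Dynkin diagram is a chain of 7 nodes with a double edge at one end; the terminal node there is the unique long simple root (C_7), so the type is C_7 (the algebra sp(14)).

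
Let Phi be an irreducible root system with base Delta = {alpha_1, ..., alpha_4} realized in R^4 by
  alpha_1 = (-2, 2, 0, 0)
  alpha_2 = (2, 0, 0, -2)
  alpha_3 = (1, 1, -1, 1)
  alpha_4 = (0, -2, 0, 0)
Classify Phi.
Compute the Cartan integers a_ij = 2(alpha_i, alpha_j)/(alpha_j, alpha_j); the resulting 4x4 Cartan matrix is
[[2, -1, 0, -2], [-1, 2, 0, 0], [0, 0, 2, -1], [-1, 0, -1, 2]].
The roots have two lengths (squared-length ratio 2:1); the short ones are alpha_{3,4}. The associated Dynkin diagram is a chain of 4 nodes with a double edge between the middle two (F_4), so the type is F_4.

type F_4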